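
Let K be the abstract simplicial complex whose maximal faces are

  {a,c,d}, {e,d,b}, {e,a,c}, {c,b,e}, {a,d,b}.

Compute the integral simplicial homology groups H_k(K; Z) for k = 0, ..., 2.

Fix the vertex order a < b < c < d < e and write every simplex with vertices in increasing order. Then dim K = 2 and the simplices of K are:

  0-simplices (5): a, b, c, d, e
  1-simplices (10): ab, ac, ad, ae, bc, bd, be, cd, ce, de
  2-simplices (5): abd, acd, ace, bce, bde

Hence C_0 ≅ Z^5, C_1 ≅ Z^10, C_2 ≅ Z^5.

Boundary ∂_1: C_1 → C_0 maps an edge to its endpoints' difference, ∂[p,q] = q − p. For instance
  ∂be = e − b.
As a 5×10 matrix over Z this has rank 4, with invariant factors (1,1,1,1).

The boundary map ∂_2: C_2 → C_1 acts by ∂[p,q,r] = [q,r] − [p,r] + [p,q]. For instance
  ∂bde = de − be + bd,
  ∂bce = ce − be + bc.
As a 10×5 matrix over Z this has rank 5, with invariant factors (1,1,1,1,1).

From H_k ≅ ker(∂_k) / im(∂_{k+1}) we obtain:

  H_0: rank C_0 − rank ∂_1 = 5 − 4 = 1, and the invariant factors of ∂_1 are all 1, so H_0 ≅ Z.
  H_1: rank ker ∂_1 − rank ∂_2 = (10 − 4) − 5 = 1, and the invariant factors of ∂_2 are all 1, so H_1 ≅ Z.
  H_2: rank ker ∂_2 − rank ∂_3 = (5 − 5) − 0 = 0, and there is no ∂_3, so H_2 ≅ 0.

As a check, the Euler characteristic is 5 − 10 + 5 = 0, which agrees with 1 − 1 + 0 = 0.
(K is a triangulation of the Möbius band.)

H_0 = Z,  H_1 = Z,  H_2 = 0.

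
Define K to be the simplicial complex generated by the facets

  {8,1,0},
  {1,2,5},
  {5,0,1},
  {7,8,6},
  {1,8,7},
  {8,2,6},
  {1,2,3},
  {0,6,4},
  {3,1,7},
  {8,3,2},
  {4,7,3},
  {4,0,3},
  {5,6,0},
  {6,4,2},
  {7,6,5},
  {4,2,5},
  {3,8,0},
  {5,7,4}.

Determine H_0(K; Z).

H_0 = Z.

Fix the vertex order 0 < 1 < 2 < 3 < 4 < 5 < 6 < 7 < 8 and write every simplex with vertices in increasing order. Then dim K = 2 and the simplices of K are:

  0-simplices (9): [0], [1], [2], [3], [4], [5], [6], [7], [8]
  1-simplices (27): (27 of them)
  2-simplices (18): [0,1,5], [0,1,8], [0,3,4], [0,3,8], [0,4,6], [0,5,6], [1,2,3], [1,2,5], [1,3,7], [1,7,8], [2,3,8], [2,4,5], [2,4,6], [2,6,8], [3,4,7], [4,5,7], [5,6,7], [6,7,8]

Hence C_0 ≅ Z^9, C_1 ≅ Z^27, C_2 ≅ Z^18.

The boundary map ∂_1: C_1 → C_0 sends each edge [p,q] (with p < q) to q − p. For instance
  ∂[6,8] = [8] − [6].
The resulting 9×27 matrix has rank 8, and its Smith normal form has invariant factors (1,1,1,1,1,1,1,1).

Boundary ∂_2: C_2 → C_1 acts by ∂[p,q,r] = [q,r] − [p,r] + [p,q]. For instance
  ∂[0,3,4] = [3,4] − [0,4] + [0,3],
  ∂[0,4,6] = [4,6] − [0,6] + [0,4].
The 27×18 boundary matrix has rank 18 and Smith normal form diag(1,1,1,1,1,1,1,1,1,1,1,1,1,1,1,1,1,2).

Computing H_k = (kernel of ∂_k) / (image of ∂_{k+1}):

  H_0: rank C_0 − rank ∂_1 = 9 − 8 = 1, and the invariant factors of ∂_1 are all 1, so H_0 ≅ Z.

(K is a triangulation of the Klein bottle.)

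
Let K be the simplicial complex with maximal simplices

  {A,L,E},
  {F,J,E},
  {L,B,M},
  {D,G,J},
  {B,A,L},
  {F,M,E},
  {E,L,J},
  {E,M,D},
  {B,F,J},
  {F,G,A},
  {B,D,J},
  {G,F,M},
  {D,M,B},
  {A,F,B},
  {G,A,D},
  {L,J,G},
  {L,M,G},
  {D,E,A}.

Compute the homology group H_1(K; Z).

Fix the vertex order A < B < D < E < F < G < J < L < M and write every simplex with vertices in increasing order. Then dim K = 2 and the simplices of K are:

  0-simplices (9): A, B, D, E, F, G, J, L, M
  1-simplices (27): AB, AD, AE, AF, AG, AL, BD, BF, BJ, BL, BM, DE, DG, DJ, DM, EF, EJ, EL, EM, FG, FJ, FM, GJ, GL, GM, JL, LM
  2-simplices (18): ABF, ABL, ADE, ADG, AEL, AFG, BDJ, BDM, BFJ, BLM, DEM, DGJ, EFJ, EFM, EJL, FGM, GJL, GLM

giving chain groups C_0 ≅ Z^9, C_1 ≅ Z^27, C_2 ≅ Z^18.

∂_1: C_1 → C_0 maps an edge to its endpoints' difference, ∂[p,q] = q − p.
This gives a 9×27 integer matrix of rank 8; reducing to Smith normal form yields diagonal entries (1,1,1,1,1,1,1,1).

Boundary ∂_2: C_2 → C_1 maps a triangle to the signed sum of its edges. For instance
  ∂GLM = LM − GM + GL,
  ∂FGM = GM − FM + FG.
The 27×18 boundary matrix has rank 17 and Smith normal form diag(1,1,1,1,1,1,1,1,1,1,1,1,1,1,1,1,1).

Now H_k = ker ∂_k / im ∂_{k+1}, so:

  H_1: rank ker ∂_1 − rank ∂_2 = (27 − 8) − 17 = 2, and the invariant factors of ∂_2 are all 1, so H_1 = Z^2.

H_1 = Z^2.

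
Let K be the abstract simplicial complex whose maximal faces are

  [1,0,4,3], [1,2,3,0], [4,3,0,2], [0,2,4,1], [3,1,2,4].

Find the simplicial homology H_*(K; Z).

H_0 = Z,  H_1 = 0,  H_2 = 0,  H_3 = Z.

Take the total order 0 < 1 < 2 < 3 < 4 on the vertex set. Then K (dimension 3) consists of the simplices:

  0-simplices (5): [0], [1], [2], [3], [4]
  1-simplices (10): [0,1], [0,2], [0,3], [0,4], [1,2], [1,3], [1,4], [2,3], [2,4], [3,4]
  2-simplices (10): [0,1,2], [0,1,3], [0,1,4], [0,2,3], [0,2,4], [0,3,4], [1,2,3], [1,2,4], [1,3,4], [2,3,4]
  3-simplices (5): [0,1,2,3], [0,1,2,4], [0,1,3,4], [0,2,3,4], [1,2,3,4]

giving chain groups C_0 ≅ Z^5, C_1 ≅ Z^10, C_2 ≅ Z^10, C_3 ≅ Z^5.

The boundary map ∂_1: C_1 → C_0 maps an edge to its endpoints' difference, ∂[p,q] = q − p. For instance
  ∂[2,4] = [4] − [2].
The resulting 5×10 matrix has rank 4, and its Smith normal form has invariant factors (1,1,1,1).

The boundary map ∂_2: C_2 → C_1 sends each 2-simplex [p,q,r] to [q,r] − [p,r] + [p,q]. For instance
  ∂[2,3,4] = [3,4] − [2,4] + [2,3],
  ∂[0,1,3] = [1,3] − [0,3] + [0,1].
The resulting 10×10 matrix has rank 6, and its Smith normal form has invariant factors (1,1,1,1,1,1).

Boundary ∂_3: C_3 → C_2 sends each 3-simplex σ to the alternating sum Σ_i (−1)^i (σ with its i-th vertex removed). For instance
  ∂[1,2,3,4] = [2,3,4] − [1,3,4] + [1,2,4] − [1,2,3],
  ∂[0,1,2,3] = [1,2,3] − [0,2,3] + [0,1,3] − [0,1,2].
The resulting 10×5 matrix has rank 4, and its Smith normal form has invariant factors (1,1,1,1).

Reading off H_k = ker ∂_k / im ∂_{k+1}:

  H_0: rank C_0 − rank ∂_1 = 5 − 4 = 1, and the invariant factors of ∂_1 are all 1, so H_0 ≅ Z.
  H_1: rank ker ∂_1 − rank ∂_2 = (10 − 4) − 6 = 0, and the invariant factors of ∂_2 are all 1, so H_1 ≅ 0.
  H_2: rank ker ∂_2 − rank ∂_3 = (10 − 6) − 4 = 0, and the invariant factors of ∂_3 are all 1, so H_2 ≅ 0.
  H_3: rank ker ∂_3 − rank ∂_4 = (5 − 4) − 0 = 1, and there is no ∂_4, so H_3 ≅ Z.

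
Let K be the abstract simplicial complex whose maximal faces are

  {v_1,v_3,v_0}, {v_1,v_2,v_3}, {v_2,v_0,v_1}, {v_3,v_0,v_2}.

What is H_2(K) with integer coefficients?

H_2 = Z.

Fix the vertex order v_0 < v_1 < v_2 < v_3 and write every simplex with vertices in increasing order. Then dim K = 2 and the simplices of K are:

  0-simplices (4): [v_0], [v_1], [v_2], [v_3]
  1-simplices (6): [v_0,v_1], [v_0,v_2], [v_0,v_3], [v_1,v_2], [v_1,v_3], [v_2,v_3]
  2-simplices (4): [v_0,v_1,v_2], [v_0,v_1,v_3], [v_0,v_2,v_3], [v_1,v_2,v_3]

so the chain groups are C_0 ≅ Z^4, C_1 ≅ Z^6, C_2 ≅ Z^4.

∂_1: C_1 → C_0 is given by ∂[p,q] = [q] − [p].
The resulting 4×6 matrix has rank 3, and its Smith normal form has invariant factors (1,1,1).

Boundary ∂_2: C_2 → C_1 sends each 2-simplex [p,q,r] to [q,r] − [p,r] + [p,q]. For instance
  ∂[v_0,v_1,v_3] = [v_1,v_3] − [v_0,v_3] + [v_0,v_1],
  ∂[v_1,v_2,v_3] = [v_2,v_3] − [v_1,v_3] + [v_1,v_2].
This gives a 6×4 integer matrix of rank 3; reducing to Smith normal form yields diagonal entries (1,1,1).

From H_k ≅ ker(∂_k) / im(∂_{k+1}) we obtain:

  H_2: rank ker ∂_2 − rank ∂_3 = (4 − 3) − 0 = 1, and there is no ∂_3, so H_2 = Z.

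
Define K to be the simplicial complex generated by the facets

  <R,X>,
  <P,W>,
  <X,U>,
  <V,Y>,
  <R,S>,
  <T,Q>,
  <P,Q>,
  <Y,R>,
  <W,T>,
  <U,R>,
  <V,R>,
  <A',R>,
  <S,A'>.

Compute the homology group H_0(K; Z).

H_0 ≅ Z^2.

Fix the vertex order P < Q < R < S < T < U < V < W < X < Y < A' and write every simplex with vertices in increasing order. Then dim K = 1 and the simplices of K are:

  0-simplices (11): [P], [Q], [R], [S], [T], [U], [V], [W], [X], [Y], [A']
  1-simplices (13): [P,Q], [P,W], [Q,T], [R,S], [R,U], [R,V], [R,X], [R,Y], [R,A'], [S,A'], [T,W], [U,X], [V,Y]

giving chain groups C_0 ≅ Z^11, C_1 ≅ Z^13.

The boundary map ∂_1: C_1 → C_0 maps an edge to its endpoints' difference, ∂[p,q] = q − p.
The 11×13 boundary matrix has rank 9 and Smith normal form diag(1,1,1,1,1,1,1,1,1).

Now H_k = ker ∂_k / im ∂_{k+1}, so:

  H_0: rank C_0 − rank ∂_1 = 11 − 9 = 2, and the invariant factors of ∂_1 are all 1, so H_0 ≅ Z^2.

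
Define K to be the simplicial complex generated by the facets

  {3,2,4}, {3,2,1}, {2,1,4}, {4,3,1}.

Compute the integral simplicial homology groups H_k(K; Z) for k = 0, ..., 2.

K has 4 vertices, 6 edges, 4 triangles.
rank ∂_0 = 0, rank ∂_1 = 3 ⇒ b_0 = 4 − 0 − 3 = 1; all invariant factors of ∂_1 are 1 so no torsion. So H_0 ≅ Z.
rank ∂_1 = 3, rank ∂_2 = 3 ⇒ b_1 = 6 − 3 − 3 = 0; all invariant factors of ∂_2 are 1 so no torsion. So H_1 ≅ 0.
rank ∂_2 = 3, rank ∂_3 = 0 ⇒ b_2 = 4 − 3 − 0 = 1. So H_2 ≅ Z.

H_0 = Z,  H_1 = 0,  H_2 = Z.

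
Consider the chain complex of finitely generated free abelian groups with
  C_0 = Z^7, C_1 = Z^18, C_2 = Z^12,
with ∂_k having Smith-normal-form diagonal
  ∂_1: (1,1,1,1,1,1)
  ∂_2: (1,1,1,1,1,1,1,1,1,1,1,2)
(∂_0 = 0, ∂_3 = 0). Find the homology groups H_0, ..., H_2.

H_0 ≅ Z,  H_1 ≅ Z/2Z,  H_2 = 0.

H_0: b_0 = 7 − 0 − 6 = 1; torsion from ∂_1 factors > 1: none. So H_0 ≅ Z.
H_1: b_1 = 18 − 6 − 12 = 0; torsion from ∂_2 factors > 1: [2]. So H_1 ≅ Z/2Z.
H_2: b_2 = 12 − 12 − 0 = 0; torsion from ∂_3 factors > 1: none. So H_2 ≅ 0.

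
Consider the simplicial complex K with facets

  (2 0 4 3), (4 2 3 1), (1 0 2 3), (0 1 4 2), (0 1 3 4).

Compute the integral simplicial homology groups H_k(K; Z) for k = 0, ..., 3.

Order the vertices as 0 < 1 < 2 < 3 < 4. Listing each simplex with vertices in this order, K has dimension 3 with simplices:

  0-simplices (5): [0], [1], [2], [3], [4]
  1-simplices (10): [0,1], [0,2], [0,3], [0,4], [1,2], [1,3], [1,4], [2,3], [2,4], [3,4]
  2-simplices (10): [0,1,2], [0,1,3], [0,1,4], [0,2,3], [0,2,4], [0,3,4], [1,2,3], [1,2,4], [1,3,4], [2,3,4]
  3-simplices (5): [0,1,2,3], [0,1,2,4], [0,1,3,4], [0,2,3,4], [1,2,3,4]

giving chain groups C_0 ≅ Z^5, C_1 ≅ Z^10, C_2 ≅ Z^10, C_3 ≅ Z^5.

Boundary ∂_1: C_1 → C_0 sends each edge [p,q] (with p < q) to q − p.
The 5×10 boundary matrix has rank 4 and Smith normal form diag(1,1,1,1).

∂_2: C_2 → C_1 acts by ∂[p,q,r] = [q,r] − [p,r] + [p,q]. For instance
  ∂[0,3,4] = [3,4] − [0,4] + [0,3],
  ∂[0,1,4] = [1,4] − [0,4] + [0,1].
This gives a 10×10 integer matrix of rank 6; reducing to Smith normal form yields diagonal entries (1,1,1,1,1,1).

∂_3: C_3 → C_2 sends each 3-simplex σ to the alternating sum Σ_i (−1)^i (σ with its i-th vertex removed). For instance
  ∂[0,2,3,4] = [2,3,4] − [0,3,4] + [0,2,4] − [0,2,3],
  ∂[0,1,2,3] = [1,2,3] − [0,2,3] + [0,1,3] − [0,1,2].
As a 10×5 matrix over Z this has rank 4, with invariant factors (1,1,1,1).

Reading off H_k = ker ∂_k / im ∂_{k+1}:

  H_0: rank C_0 − rank ∂_1 = 5 − 4 = 1, and the invariant factors of ∂_1 are all 1, so H_0 = Z.
  H_1: rank ker ∂_1 − rank ∂_2 = (10 − 4) − 6 = 0, and the invariant factors of ∂_2 are all 1, so H_1 = 0.
  H_2: rank ker ∂_2 − rank ∂_3 = (10 − 6) − 4 = 0, and the invariant factors of ∂_3 are all 1, so H_2 = 0.
  H_3: rank ker ∂_3 − rank ∂_4 = (5 − 4) − 0 = 1, and there is no ∂_4, so H_3 = Z.

H_0 ≅ Z,  H_1 = 0,  H_2 = 0,  H_3 ≅ Z.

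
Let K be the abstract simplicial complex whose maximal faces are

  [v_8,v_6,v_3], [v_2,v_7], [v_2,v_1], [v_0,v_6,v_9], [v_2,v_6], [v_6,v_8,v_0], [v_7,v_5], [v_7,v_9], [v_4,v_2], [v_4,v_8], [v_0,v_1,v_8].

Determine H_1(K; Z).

Fix the vertex order v_0 < v_1 < v_2 < v_3 < v_4 < v_5 < v_6 < v_7 < v_8 < v_9 and write every simplex with vertices in increasing order. Then dim K = 2 and the simplices of K are:

  0-simplices (10): [v_0], [v_1], [v_2], [v_3], [v_4], [v_5], [v_6], [v_7], [v_8], [v_9]
  1-simplices (16): (16 of them)
  2-simplices (4): [v_0,v_1,v_8], [v_0,v_6,v_8], [v_0,v_6,v_9], [v_3,v_6,v_8]

so the chain groups are C_0 ≅ Z^10, C_1 ≅ Z^16, C_2 ≅ Z^4.

∂_1: C_1 → C_0 maps an edge to its endpoints' difference, ∂[p,q] = q − p. For instance
  ∂[v_3,v_6] = [v_6] − [v_3].
The resulting 10×16 matrix has rank 9, and its Smith normal form has invariant factors (1,1,1,1,1,1,1,1,1).

∂_2: C_2 → C_1 sends each 2-simplex [p,q,r] to [q,r] − [p,r] + [p,q]. For instance
  ∂[v_0,v_1,v_8] = [v_1,v_8] − [v_0,v_8] + [v_0,v_1],
  ∂[v_0,v_6,v_8] = [v_6,v_8] − [v_0,v_8] + [v_0,v_6].
The resulting 16×4 matrix has rank 4, and its Smith normal form has invariant factors (1,1,1,1).

Now H_k = ker ∂_k / im ∂_{k+1}, so:

  H_1: rank ker ∂_1 − rank ∂_2 = (16 − 9) − 4 = 3, and the invariant factors of ∂_2 are all 1, so H_1 = Z^3.

H_1 ≅ Z^3.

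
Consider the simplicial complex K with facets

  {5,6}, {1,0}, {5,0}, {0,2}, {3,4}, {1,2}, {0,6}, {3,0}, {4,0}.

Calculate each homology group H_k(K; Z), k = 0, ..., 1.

H_0 = Z,  H_1 = Z^3.

Fix the vertex order 0 < 1 < 2 < 3 < 4 < 5 < 6 and write every simplex with vertices in increasing order. Then dim K = 1 and the simplices of K are:

  0-simplices (7): [0], [1], [2], [3], [4], [5], [6]
  1-simplices (9): [0,1], [0,2], [0,3], [0,4], [0,5], [0,6], [1,2], [3,4], [5,6]

so the chain groups are C_0 ≅ Z^7, C_1 ≅ Z^9.

The boundary map ∂_1: C_1 → C_0 maps an edge to its endpoints' difference, ∂[p,q] = q − p.
This gives a 7×9 integer matrix of rank 6; reducing to Smith normal form yields diagonal entries (1,1,1,1,1,1).

Reading off H_k = ker ∂_k / im ∂_{k+1}:

  H_0: rank C_0 − rank ∂_1 = 7 − 6 = 1, and the invariant factors of ∂_1 are all 1, so H_0 ≅ Z.
  H_1: rank ker ∂_1 − rank ∂_2 = (9 − 6) − 0 = 3, and there is no ∂_2, so H_1 ≅ Z^3.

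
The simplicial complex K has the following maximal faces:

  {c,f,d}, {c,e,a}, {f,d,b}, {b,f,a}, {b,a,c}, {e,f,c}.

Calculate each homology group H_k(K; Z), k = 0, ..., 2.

We work with the vertex ordering a < b < c < d < e < f. The simplices of K, each written with vertices in increasing order, are:

  0-simplices (6): a, b, c, d, e, f
  1-simplices (12): ab, ac, ae, af, bc, bd, bf, cd, ce, cf, df, ef
  2-simplices (6): abc, abf, ace, bdf, cdf, cef

Hence C_0 ≅ Z^6, C_1 ≅ Z^12, C_2 ≅ Z^6.

The boundary map ∂_1: C_1 → C_0 maps an edge to its endpoints' difference, ∂[p,q] = q − p.
This gives a 6×12 integer matrix of rank 5; reducing to Smith normal form yields diagonal entries (1,1,1,1,1).

Boundary ∂_2: C_2 → C_1 acts by ∂[p,q,r] = [q,r] − [p,r] + [p,q]. For instance
  ∂cef = ef − cf + ce,
  ∂abf = bf − af + ab.
As a 12×6 matrix over Z this has rank 6, with invariant factors (1,1,1,1,1,1).

Reading off H_k = ker ∂_k / im ∂_{k+1}:

  H_0: rank C_0 − rank ∂_1 = 6 − 5 = 1, and the invariant factors of ∂_1 are all 1, so H_0 ≅ Z.
  H_1: rank ker ∂_1 − rank ∂_2 = (12 − 5) − 6 = 1, and the invariant factors of ∂_2 are all 1, so H_1 ≅ Z.
  H_2: rank ker ∂_2 − rank ∂_3 = (6 − 6) − 0 = 0, and there is no ∂_3, so H_2 ≅ 0.

H_0 = Z,  H_1 = Z,  H_2 = 0.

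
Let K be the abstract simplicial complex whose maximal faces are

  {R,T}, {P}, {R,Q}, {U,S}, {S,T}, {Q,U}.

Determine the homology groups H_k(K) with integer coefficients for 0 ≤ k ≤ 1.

Order the vertices as P < Q < R < S < T < U. Listing each simplex with vertices in this order, K has dimension 1 with simplices:

  0-simplices (6): P, Q, R, S, T, U
  1-simplices (5): QR, QU, RT, ST, SU

Hence C_0 ≅ Z^6, C_1 ≅ Z^5.

∂_1: C_1 → C_0 maps an edge to its endpoints' difference, ∂[p,q] = q − p. For instance
  ∂SU = U − S.
This gives a 6×5 integer matrix of rank 4; reducing to Smith normal form yields diagonal entries (1,1,1,1).

Now H_k = ker ∂_k / im ∂_{k+1}, so:

  H_0: rank C_0 − rank ∂_1 = 6 − 4 = 2, and the invariant factors of ∂_1 are all 1, so H_0 = Z^2.
  H_1: rank ker ∂_1 − rank ∂_2 = (5 − 4) − 0 = 1, and there is no ∂_2, so H_1 = Z.

As a check, the Euler characteristic is 6 − 5 = 1, which agrees with 2 − 1 = 1.

H_0 = Z^2,  H_1 = Z.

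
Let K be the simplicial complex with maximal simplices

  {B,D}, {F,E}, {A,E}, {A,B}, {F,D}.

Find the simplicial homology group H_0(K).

H_0 = Z.

K has 5 vertices, 5 edges.
rank ∂_0 = 0, rank ∂_1 = 4 ⇒ b_0 = 5 − 0 − 4 = 1; all invariant factors of ∂_1 are 1 so no torsion. So H_0 ≅ Z.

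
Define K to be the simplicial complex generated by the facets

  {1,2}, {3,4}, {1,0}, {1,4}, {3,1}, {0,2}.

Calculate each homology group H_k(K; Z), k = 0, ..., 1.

H_0 = Z,  H_1 = Z^2.

Fix the vertex order 0 < 1 < 2 < 3 < 4 and write every simplex with vertices in increasing order. Then dim K = 1 and the simplices of K are:

  0-simplices (5): [0], [1], [2], [3], [4]
  1-simplices (6): [0,1], [0,2], [1,2], [1,3], [1,4], [3,4]

Hence C_0 ≅ Z^5, C_1 ≅ Z^6.

Boundary ∂_1: C_1 → C_0 sends each edge [p,q] (with p < q) to q − p. For instance
  ∂[3,4] = [4] − [3].
As a 5×6 matrix over Z this has rank 4, with invariant factors (1,1,1,1).

Computing H_k = (kernel of ∂_k) / (image of ∂_{k+1}):

  H_0: rank C_0 − rank ∂_1 = 5 − 4 = 1, and the invariant factors of ∂_1 are all 1, so H_0 = Z.
  H_1: rank ker ∂_1 − rank ∂_2 = (6 − 4) − 0 = 2, and there is no ∂_2, so H_1 = Z^2.

As a check, the Euler characteristic is 5 − 6 = -1, which agrees with 1 − 2 = -1.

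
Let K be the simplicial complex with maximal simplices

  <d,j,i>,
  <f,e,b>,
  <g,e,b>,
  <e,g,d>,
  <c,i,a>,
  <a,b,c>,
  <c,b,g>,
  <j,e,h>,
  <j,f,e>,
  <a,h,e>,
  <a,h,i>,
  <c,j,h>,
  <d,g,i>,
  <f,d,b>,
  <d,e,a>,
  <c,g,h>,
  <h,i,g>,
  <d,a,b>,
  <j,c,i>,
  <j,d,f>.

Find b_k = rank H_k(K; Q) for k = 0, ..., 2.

We work with the vertex ordering a < b < c < d < e < f < g < h < i < j. The simplices of K, each written with vertices in increasing order, are:

  0-simplices (10): a, b, c, d, e, f, g, h, i, j
  1-simplices (30): ab, ac, ad, ae, ah, ai, bc, bd, be, bf, bg, cg, ch, ci, cj, de, df, dg, di, dj, ef, eg, eh, ej, fj, gh, gi, hi, hj, ij
  2-simplices (20): abc, abd, aci, ade, aeh, ahi, bcg, bdf, bef, beg, cgh, chj, cij, deg, dfj, dgi, dij, efj, ehj, ghi

giving chain groups C_0 ≅ Z^10, C_1 ≅ Z^30, C_2 ≅ Z^20.

∂_1: C_1 → C_0 sends each edge [p,q] (with p < q) to q − p.
As a 10×30 matrix over Z this has rank 9, with invariant factors (1,1,1,1,1,1,1,1,1).

Boundary ∂_2: C_2 → C_1 maps a triangle to the signed sum of its edges. For instance
  ∂abc = bc − ac + ab,
  ∂ahi = hi − ai + ah.
The resulting 30×20 matrix has rank 20, and its Smith normal form has invariant factors (1,1,1,1,1,1,1,1,1,1,1,1,1,1,1,1,1,1,1,2).

Reading off H_k = ker ∂_k / im ∂_{k+1}:

  H_0: rank C_0 − rank ∂_1 = 10 − 9 = 1, and the invariant factors of ∂_1 are all 1, so H_0 = Z.
  H_1: rank ker ∂_1 − rank ∂_2 = (30 − 9) − 20 = 1, and ∂_2 has invariant factor 2 > 1, so H_1 = Z ⊕ Z/2.
  H_2: rank ker ∂_2 − rank ∂_3 = (20 − 20) − 0 = 0, and there is no ∂_3, so H_2 = 0.

Hence the Betti numbers are b_0 = 1, b_1 = 1, b_2 = 0.

b_0 = 1, b_1 = 1, b_2 = 0.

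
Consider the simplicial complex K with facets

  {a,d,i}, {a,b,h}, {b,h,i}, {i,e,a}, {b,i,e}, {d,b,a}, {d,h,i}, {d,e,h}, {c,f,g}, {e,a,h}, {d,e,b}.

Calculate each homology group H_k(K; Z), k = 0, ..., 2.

H_0 = Z^2,  H_1 = Z/2,  H_2 = 0.

Take the total order a < b < c < d < e < f < g < h < i on the vertex set. Then K (dimension 2) consists of the simplices:

  0-simplices (9): a, b, c, d, e, f, g, h, i
  1-simplices (18): ab, ad, ae, ah, ai, bd, be, bh, bi, cf, cg, de, dh, di, eh, ei, fg, hi
  2-simplices (11): abd, abh, adi, aeh, aei, bde, bei, bhi, cfg, deh, dhi

so the chain groups are C_0 ≅ Z^9, C_1 ≅ Z^18, C_2 ≅ Z^11.

The boundary map ∂_1: C_1 → C_0 is given by ∂[p,q] = [q] − [p]. For instance
  ∂bd = d − b.
The resulting 9×18 matrix has rank 7, and its Smith normal form has invariant factors (1,1,1,1,1,1,1).

∂_2: C_2 → C_1 sends each 2-simplex [p,q,r] to [q,r] − [p,r] + [p,q]. For instance
  ∂abh = bh − ah + ab,
  ∂cfg = fg − cg + cf.
The resulting 18×11 matrix has rank 11, and its Smith normal form has invariant factors (1,1,1,1,1,1,1,1,1,1,2).

Reading off H_k = ker ∂_k / im ∂_{k+1}:

  H_0: rank C_0 − rank ∂_1 = 9 − 7 = 2, and the invariant factors of ∂_1 are all 1, so H_0 = Z^2.
  H_1: rank ker ∂_1 − rank ∂_2 = (18 − 7) − 11 = 0, and ∂_2 has invariant factor 2 > 1, so H_1 = Z/2.
  H_2: rank ker ∂_2 − rank ∂_3 = (11 − 11) − 0 = 0, and there is no ∂_3, so H_2 = 0.

As a check, the Euler characteristic is 9 − 18 + 11 = 2, which agrees with 2 − 0 + 0 = 2.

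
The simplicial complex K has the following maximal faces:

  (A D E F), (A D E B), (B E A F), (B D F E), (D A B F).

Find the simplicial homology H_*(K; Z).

Fix the vertex order A < B < D < E < F and write every simplex with vertices in increasing order. Then dim K = 3 and the simplices of K are:

  0-simplices (5): A, B, D, E, F
  1-simplices (10): AB, AD, AE, AF, BD, BE, BF, DE, DF, EF
  2-simplices (10): ABD, ABE, ABF, ADE, ADF, AEF, BDE, BDF, BEF, DEF
  3-simplices (5): ABDE, ABDF, ABEF, ADEF, BDEF

Hence C_0 ≅ Z^5, C_1 ≅ Z^10, C_2 ≅ Z^10, C_3 ≅ Z^5.

∂_1: C_1 → C_0 sends each edge [p,q] (with p < q) to q − p. For instance
  ∂AE = E − A.
As a 5×10 matrix over Z this has rank 4, with invariant factors (1,1,1,1).

∂_2: C_2 → C_1 maps a triangle to the signed sum of its edges. For instance
  ∂AEF = EF − AF + AE,
  ∂BDE = DE − BE + BD.
As a 10×10 matrix over Z this has rank 6, with invariant factors (1,1,1,1,1,1).

The boundary map ∂_3: C_3 → C_2 sends each 3-simplex σ to the alternating sum Σ_i (−1)^i (σ with its i-th vertex removed). For instance
  ∂ABDE = BDE − ADE + ABE − ABD,
  ∂ABEF = BEF − AEF + ABF − ABE.
The 10×5 boundary matrix has rank 4 and Smith normal form diag(1,1,1,1).

Computing H_k = (kernel of ∂_k) / (image of ∂_{k+1}):

  H_0: rank C_0 − rank ∂_1 = 5 − 4 = 1, and the invariant factors of ∂_1 are all 1, so H_0 = Z.
  H_1: rank ker ∂_1 − rank ∂_2 = (10 − 4) − 6 = 0, and the invariant factors of ∂_2 are all 1, so H_1 = 0.
  H_2: rank ker ∂_2 − rank ∂_3 = (10 − 6) − 4 = 0, and the invariant factors of ∂_3 are all 1, so H_2 = 0.
  H_3: rank ker ∂_3 − rank ∂_4 = (5 − 4) − 0 = 1, and there is no ∂_4, so H_3 = Z.

As a check, the Euler characteristic is 5 − 10 + 10 − 5 = 0, which agrees with 1 − 0 + 0 − 1 = 0.

H_0 = Z,  H_1 = 0,  H_2 = 0,  H_3 = Z.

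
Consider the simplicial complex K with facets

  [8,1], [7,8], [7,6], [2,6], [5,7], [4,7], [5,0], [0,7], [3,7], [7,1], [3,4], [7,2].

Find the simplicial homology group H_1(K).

H_1 = Z^4.

K has 9 vertices, 12 edges.
rank ∂_1 = 8, rank ∂_2 = 0 ⇒ b_1 = 12 − 8 − 0 = 4. So H_1 = Z^4.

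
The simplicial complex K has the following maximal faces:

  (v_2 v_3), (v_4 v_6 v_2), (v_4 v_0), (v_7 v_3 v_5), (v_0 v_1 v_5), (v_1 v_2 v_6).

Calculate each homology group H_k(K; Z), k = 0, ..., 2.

H_0 = Z,  H_1 = Z^2,  H_2 = 0.

Fix the vertex order v_0 < v_1 < v_2 < v_3 < v_4 < v_5 < v_6 < v_7 and write every simplex with vertices in increasing order. Then dim K = 2 and the simplices of K are:

  0-simplices (8): [v_0], [v_1], [v_2], [v_3], [v_4], [v_5], [v_6], [v_7]
  1-simplices (13): [v_0,v_1], [v_0,v_4], [v_0,v_5], [v_1,v_2], [v_1,v_5], [v_1,v_6], [v_2,v_3], [v_2,v_4], [v_2,v_6], [v_3,v_5], [v_3,v_7], [v_4,v_6], [v_5,v_7]
  2-simplices (4): [v_0,v_1,v_5], [v_1,v_2,v_6], [v_2,v_4,v_6], [v_3,v_5,v_7]

giving chain groups C_0 ≅ Z^8, C_1 ≅ Z^13, C_2 ≅ Z^4.

Boundary ∂_1: C_1 → C_0 sends each edge [p,q] (with p < q) to q − p.
The 8×13 boundary matrix has rank 7 and Smith normal form diag(1,1,1,1,1,1,1).

Boundary ∂_2: C_2 → C_1 maps a triangle to the signed sum of its edges. For instance
  ∂[v_1,v_2,v_6] = [v_2,v_6] − [v_1,v_6] + [v_1,v_2],
  ∂[v_0,v_1,v_5] = [v_1,v_5] − [v_0,v_5] + [v_0,v_1].
The 13×4 boundary matrix has rank 4 and Smith normal form diag(1,1,1,1).

Reading off H_k = ker ∂_k / im ∂_{k+1}:

  H_0: rank C_0 − rank ∂_1 = 8 − 7 = 1, and the invariant factors of ∂_1 are all 1, so H_0 = Z.
  H_1: rank ker ∂_1 − rank ∂_2 = (13 − 7) − 4 = 2, and the invariant factors of ∂_2 are all 1, so H_1 = Z^2.
  H_2: rank ker ∂_2 − rank ∂_3 = (4 − 4) − 0 = 0, and there is no ∂_3, so H_2 = 0.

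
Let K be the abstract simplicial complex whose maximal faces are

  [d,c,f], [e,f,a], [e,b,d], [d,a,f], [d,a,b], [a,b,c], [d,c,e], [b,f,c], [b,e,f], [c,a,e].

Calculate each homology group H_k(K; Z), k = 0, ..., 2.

We work with the vertex ordering a < b < c < d < e < f. The simplices of K, each written with vertices in increasing order, are:

  0-simplices (6): a, b, c, d, e, f
  1-simplices (15): ab, ac, ad, ae, af, bc, bd, be, bf, cd, ce, cf, de, df, ef
  2-simplices (10): abc, abd, ace, adf, aef, bcf, bde, bef, cde, cdf

giving chain groups C_0 ≅ Z^6, C_1 ≅ Z^15, C_2 ≅ Z^10.

The boundary map ∂_1: C_1 → C_0 is given by ∂[p,q] = [q] − [p]. For instance
  ∂bd = d − b.
The resulting 6×15 matrix has rank 5, and its Smith normal form has invariant factors (1,1,1,1,1).

∂_2: C_2 → C_1 sends each 2-simplex [p,q,r] to [q,r] − [p,r] + [p,q]. For instance
  ∂abd = bd − ad + ab,
  ∂aef = ef − af + ae.
The resulting 15×10 matrix has rank 10, and its Smith normal form has invariant factors (1,1,1,1,1,1,1,1,1,2).

Now H_k = ker ∂_k / im ∂_{k+1}, so:

  H_0: rank C_0 − rank ∂_1 = 6 − 5 = 1, and the invariant factors of ∂_1 are all 1, so H_0 ≅ Z.
  H_1: rank ker ∂_1 − rank ∂_2 = (15 − 5) − 10 = 0, and ∂_2 has invariant factor 2 > 1, so H_1 ≅ Z/2.
  H_2: rank ker ∂_2 − rank ∂_3 = (10 − 10) − 0 = 0, and there is no ∂_3, so H_2 ≅ 0.

(K is a triangulation of the real projective plane RP^2.)

H_0 ≅ Z,  H_1 ≅ Z/2,  H_2 = 0.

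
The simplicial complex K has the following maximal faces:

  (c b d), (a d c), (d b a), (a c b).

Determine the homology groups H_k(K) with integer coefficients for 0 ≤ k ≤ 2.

H_0 = Z,  H_1 = 0,  H_2 = Z.

We work with the vertex ordering a < b < c < d. The simplices of K, each written with vertices in increasing order, are:

  0-simplices (4): a, b, c, d
  1-simplices (6): ab, ac, ad, bc, bd, cd
  2-simplices (4): abc, abd, acd, bcd

Hence C_0 ≅ Z^4, C_1 ≅ Z^6, C_2 ≅ Z^4.

Boundary ∂_1: C_1 → C_0 is given by ∂[p,q] = [q] − [p]. For instance
  ∂bc = c − b.
As a 4×6 matrix over Z this has rank 3, with invariant factors (1,1,1).

Boundary ∂_2: C_2 → C_1 sends each 2-simplex [p,q,r] to [q,r] − [p,r] + [p,q]. For instance
  ∂bcd = cd − bd + bc,
  ∂abd = bd − ad + ab.
As a 6×4 matrix over Z this has rank 3, with invariant factors (1,1,1).

Reading off H_k = ker ∂_k / im ∂_{k+1}:

  H_0: rank C_0 − rank ∂_1 = 4 − 3 = 1, and the invariant factors of ∂_1 are all 1, so H_0 = Z.
  H_1: rank ker ∂_1 − rank ∂_2 = (6 − 3) − 3 = 0, and the invariant factors of ∂_2 are all 1, so H_1 = 0.
  H_2: rank ker ∂_2 − rank ∂_3 = (4 − 3) − 0 = 1, and there is no ∂_3, so H_2 = Z.

As a check, the Euler characteristic is 4 − 6 + 4 = 2, which agrees with 1 − 0 + 1 = 2.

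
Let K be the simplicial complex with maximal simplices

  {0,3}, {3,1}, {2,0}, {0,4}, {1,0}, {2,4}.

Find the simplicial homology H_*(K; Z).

H_0 ≅ Z,  H_1 ≅ Z^2.

Take the total order 0 < 1 < 2 < 3 < 4 on the vertex set. Then K (dimension 1) consists of the simplices:

  0-simplices (5): [0], [1], [2], [3], [4]
  1-simplices (6): [0,1], [0,2], [0,3], [0,4], [1,3], [2,4]

giving chain groups C_0 ≅ Z^5, C_1 ≅ Z^6.

∂_1: C_1 → C_0 maps an edge to its endpoints' difference, ∂[p,q] = q − p. For instance
  ∂[0,4] = [4] − [0].
As a 5×6 matrix over Z this has rank 4, with invariant factors (1,1,1,1).

From H_k ≅ ker(∂_k) / im(∂_{k+1}) we obtain:

  H_0: rank C_0 − rank ∂_1 = 5 − 4 = 1, and the invariant factors of ∂_1 are all 1, so H_0 ≅ Z.
  H_1: rank ker ∂_1 − rank ∂_2 = (6 − 4) − 0 = 2, and there is no ∂_2, so H_1 ≅ Z^2.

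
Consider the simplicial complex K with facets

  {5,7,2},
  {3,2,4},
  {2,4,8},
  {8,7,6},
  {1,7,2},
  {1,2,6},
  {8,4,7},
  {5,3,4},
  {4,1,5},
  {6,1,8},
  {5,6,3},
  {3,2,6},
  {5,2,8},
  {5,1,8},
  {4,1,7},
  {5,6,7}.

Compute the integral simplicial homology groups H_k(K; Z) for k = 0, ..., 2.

We work with the vertex ordering 1 < 2 < 3 < 4 < 5 < 6 < 7 < 8. The simplices of K, each written with vertices in increasing order, are:

  0-simplices (8): [1], [2], [3], [4], [5], [6], [7], [8]
  1-simplices (24): (24 of them)
  2-simplices (16): [1,2,6], [1,2,7], [1,4,5], [1,4,7], [1,5,8], [1,6,8], [2,3,4], [2,3,6], [2,4,8], [2,5,7], [2,5,8], [3,4,5], [3,5,6], [4,7,8], [5,6,7], [6,7,8]

so the chain groups are C_0 ≅ Z^8, C_1 ≅ Z^24, C_2 ≅ Z^16.

The boundary map ∂_1: C_1 → C_0 sends each edge [p,q] (with p < q) to q − p. For instance
  ∂[1,5] = [5] − [1].
As a 8×24 matrix over Z this has rank 7, with invariant factors (1,1,1,1,1,1,1).

Boundary ∂_2: C_2 → C_1 sends each 2-simplex [p,q,r] to [q,r] − [p,r] + [p,q]. For instance
  ∂[2,4,8] = [4,8] − [2,8] + [2,4],
  ∂[1,4,5] = [4,5] − [1,5] + [1,4].
As a 24×16 matrix over Z this has rank 15, with invariant factors (1,1,1,1,1,1,1,1,1,1,1,1,1,1,1).

Now H_k = ker ∂_k / im ∂_{k+1}, so:

  H_0: rank C_0 − rank ∂_1 = 8 − 7 = 1, and the invariant factors of ∂_1 are all 1, so H_0 = Z.
  H_1: rank ker ∂_1 − rank ∂_2 = (24 − 7) − 15 = 2, and the invariant factors of ∂_2 are all 1, so H_1 = Z^2.
  H_2: rank ker ∂_2 − rank ∂_3 = (16 − 15) − 0 = 1, and there is no ∂_3, so H_2 = Z.

As a check, the Euler characteristic is 8 − 24 + 16 = 0, which agrees with 1 − 2 + 1 = 0.
(K is a triangulation of the torus T^2.)

H_0 ≅ Z,  H_1 ≅ Z^2,  H_2 ≅ Z.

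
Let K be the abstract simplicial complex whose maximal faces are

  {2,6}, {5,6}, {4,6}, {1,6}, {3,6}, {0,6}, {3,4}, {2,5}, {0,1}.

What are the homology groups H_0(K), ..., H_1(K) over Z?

H_0 ≅ Z,  H_1 ≅ Z^3.

Order the vertices as 0 < 1 < 2 < 3 < 4 < 5 < 6. Listing each simplex with vertices in this order, K has dimension 1 with simplices:

  0-simplices (7): [0], [1], [2], [3], [4], [5], [6]
  1-simplices (9): [0,1], [0,6], [1,6], [2,5], [2,6], [3,4], [3,6], [4,6], [5,6]

giving chain groups C_0 ≅ Z^7, C_1 ≅ Z^9.

∂_1: C_1 → C_0 is given by ∂[p,q] = [q] − [p]. For instance
  ∂[2,6] = [6] − [2].
As a 7×9 matrix over Z this has rank 6, with invariant factors (1,1,1,1,1,1).

Now H_k = ker ∂_k / im ∂_{k+1}, so:

  H_0: rank C_0 − rank ∂_1 = 7 − 6 = 1, and the invariant factors of ∂_1 are all 1, so H_0 ≅ Z.
  H_1: rank ker ∂_1 − rank ∂_2 = (9 − 6) − 0 = 3, and there is no ∂_2, so H_1 ≅ Z^3.

As a check, the Euler characteristic is 7 − 9 = -2, which agrees with 1 − 3 = -2.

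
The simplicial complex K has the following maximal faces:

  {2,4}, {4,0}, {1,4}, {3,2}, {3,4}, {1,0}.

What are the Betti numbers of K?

K has 5 vertices, 6 edges.
rank ∂_0 = 0, rank ∂_1 = 4 ⇒ b_0 = 5 − 0 − 4 = 1; all invariant factors of ∂_1 are 1 so no torsion. So H_0 = Z.
rank ∂_1 = 4, rank ∂_2 = 0 ⇒ b_1 = 6 − 4 − 0 = 2. So H_1 = Z^2.

b_0 = 1, b_1 = 2.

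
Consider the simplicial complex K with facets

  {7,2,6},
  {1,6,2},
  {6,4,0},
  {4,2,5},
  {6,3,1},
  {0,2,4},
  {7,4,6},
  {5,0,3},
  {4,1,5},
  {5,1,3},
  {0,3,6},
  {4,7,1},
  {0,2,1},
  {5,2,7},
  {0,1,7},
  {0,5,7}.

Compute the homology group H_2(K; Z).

H_2 ≅ Z.

Take the total order 0 < 1 < 2 < 3 < 4 < 5 < 6 < 7 on the vertex set. Then K (dimension 2) consists of the simplices:

  0-simplices (8): [0], [1], [2], [3], [4], [5], [6], [7]
  1-simplices (24): (24 of them)
  2-simplices (16): [0,1,2], [0,1,7], [0,2,4], [0,3,5], [0,3,6], [0,4,6], [0,5,7], [1,2,6], [1,3,5], [1,3,6], [1,4,5], [1,4,7], [2,4,5], [2,5,7], [2,6,7], [4,6,7]

giving chain groups C_0 ≅ Z^8, C_1 ≅ Z^24, C_2 ≅ Z^16.

The boundary map ∂_1: C_1 → C_0 is given by ∂[p,q] = [q] − [p]. For instance
  ∂[3,5] = [5] − [3].
The resulting 8×24 matrix has rank 7, and its Smith normal form has invariant factors (1,1,1,1,1,1,1).

∂_2: C_2 → C_1 maps a triangle to the signed sum of its edges. For instance
  ∂[0,2,4] = [2,4] − [0,4] + [0,2],
  ∂[0,5,7] = [5,7] − [0,7] + [0,5].
This gives a 24×16 integer matrix of rank 15; reducing to Smith normal form yields diagonal entries (1,1,1,1,1,1,1,1,1,1,1,1,1,1,1).

Computing H_k = (kernel of ∂_k) / (image of ∂_{k+1}):

  H_2: rank ker ∂_2 − rank ∂_3 = (16 − 15) − 0 = 1, and there is no ∂_3, so H_2 = Z.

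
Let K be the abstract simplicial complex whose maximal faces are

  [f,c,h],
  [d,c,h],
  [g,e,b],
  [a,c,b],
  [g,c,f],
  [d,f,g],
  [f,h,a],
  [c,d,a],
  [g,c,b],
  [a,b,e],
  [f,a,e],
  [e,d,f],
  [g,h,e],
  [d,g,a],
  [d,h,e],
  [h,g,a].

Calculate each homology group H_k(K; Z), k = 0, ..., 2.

H_0 = Z,  H_1 = Z^2,  H_2 = Z.

We work with the vertex ordering a < b < c < d < e < f < g < h. The simplices of K, each written with vertices in increasing order, are:

  0-simplices (8): a, b, c, d, e, f, g, h
  1-simplices (24): ab, ac, ad, ae, af, ag, ah, bc, be, bg, cd, cf, cg, ch, de, df, dg, dh, ef, eg, eh, fg, fh, gh
  2-simplices (16): abc, abe, acd, adg, aef, afh, agh, bcg, beg, cdh, cfg, cfh, def, deh, dfg, egh

so the chain groups are C_0 ≅ Z^8, C_1 ≅ Z^24, C_2 ≅ Z^16.

Boundary ∂_1: C_1 → C_0 is given by ∂[p,q] = [q] − [p]. For instance
  ∂df = f − d.
This gives a 8×24 integer matrix of rank 7; reducing to Smith normal form yields diagonal entries (1,1,1,1,1,1,1).

∂_2: C_2 → C_1 sends each 2-simplex [p,q,r] to [q,r] − [p,r] + [p,q]. For instance
  ∂cfh = fh − ch + cf,
  ∂bcg = cg − bg + bc.
The resulting 24×16 matrix has rank 15, and its Smith normal form has invariant factors (1,1,1,1,1,1,1,1,1,1,1,1,1,1,1).

Reading off H_k = ker ∂_k / im ∂_{k+1}:

  H_0: rank C_0 − rank ∂_1 = 8 − 7 = 1, and the invariant factors of ∂_1 are all 1, so H_0 = Z.
  H_1: rank ker ∂_1 − rank ∂_2 = (24 − 7) − 15 = 2, and the invariant factors of ∂_2 are all 1, so H_1 = Z^2.
  H_2: rank ker ∂_2 − rank ∂_3 = (16 − 15) − 0 = 1, and there is no ∂_3, so H_2 = Z.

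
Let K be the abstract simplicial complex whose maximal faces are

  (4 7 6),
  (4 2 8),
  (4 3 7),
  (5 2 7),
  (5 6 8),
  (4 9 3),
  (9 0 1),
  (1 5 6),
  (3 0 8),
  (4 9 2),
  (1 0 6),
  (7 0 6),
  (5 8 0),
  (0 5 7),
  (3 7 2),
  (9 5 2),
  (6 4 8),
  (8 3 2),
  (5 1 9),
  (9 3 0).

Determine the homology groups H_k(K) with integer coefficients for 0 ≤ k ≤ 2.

We work with the vertex ordering 0 < 1 < 2 < 3 < 4 < 5 < 6 < 7 < 8 < 9. The simplices of K, each written with vertices in increasing order, are:

  0-simplices (10): [0], [1], [2], [3], [4], [5], [6], [7], [8], [9]
  1-simplices (30): (30 of them)
  2-simplices (20): (20 of them)

Hence C_0 ≅ Z^10, C_1 ≅ Z^30, C_2 ≅ Z^20.

The boundary map ∂_1: C_1 → C_0 is given by ∂[p,q] = [q] − [p]. For instance
  ∂[2,4] = [4] − [2].
The 10×30 boundary matrix has rank 9 and Smith normal form diag(1,1,1,1,1,1,1,1,1).

The boundary map ∂_2: C_2 → C_1 maps a triangle to the signed sum of its edges. For instance
  ∂[0,1,6] = [1,6] − [0,6] + [0,1],
  ∂[0,5,8] = [5,8] − [0,8] + [0,5].
As a 30×20 matrix over Z this has rank 20, with invariant factors (1,1,1,1,1,1,1,1,1,1,1,1,1,1,1,1,1,1,1,2).

Now H_k = ker ∂_k / im ∂_{k+1}, so:

  H_0: rank C_0 − rank ∂_1 = 10 − 9 = 1, and the invariant factors of ∂_1 are all 1, so H_0 = Z.
  H_1: rank ker ∂_1 − rank ∂_2 = (30 − 9) − 20 = 1, and ∂_2 has invariant factor 2 > 1, so H_1 = Z ⊕ Z/2.
  H_2: rank ker ∂_2 − rank ∂_3 = (20 − 20) − 0 = 0, and there is no ∂_3, so H_2 = 0.

As a check, the Euler characteristic is 10 − 30 + 20 = 0, which agrees with 1 − 1 + 0 = 0.
(K is a triangulation of the Klein bottle.)

H_0 ≅ Z,  H_1 ≅ Z ⊕ Z/2,  H_2 = 0.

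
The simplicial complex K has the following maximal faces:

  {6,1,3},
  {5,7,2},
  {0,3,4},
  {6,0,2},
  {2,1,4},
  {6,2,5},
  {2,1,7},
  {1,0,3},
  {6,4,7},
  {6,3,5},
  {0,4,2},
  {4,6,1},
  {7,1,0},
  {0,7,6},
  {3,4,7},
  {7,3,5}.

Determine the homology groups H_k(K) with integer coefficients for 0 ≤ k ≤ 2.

H_0 = Z,  H_1 = Z^2,  H_2 = Z.

Fix the vertex order 0 < 1 < 2 < 3 < 4 < 5 < 6 < 7 and write every simplex with vertices in increasing order. Then dim K = 2 and the simplices of K are:

  0-simplices (8): [0], [1], [2], [3], [4], [5], [6], [7]
  1-simplices (24): (24 of them)
  2-simplices (16): [0,1,3], [0,1,7], [0,2,4], [0,2,6], [0,3,4], [0,6,7], [1,2,4], [1,2,7], [1,3,6], [1,4,6], [2,5,6], [2,5,7], [3,4,7], [3,5,6], [3,5,7], [4,6,7]

so the chain groups are C_0 ≅ Z^8, C_1 ≅ Z^24, C_2 ≅ Z^16.

The boundary map ∂_1: C_1 → C_0 sends each edge [p,q] (with p < q) to q − p. For instance
  ∂[0,2] = [2] − [0].
The 8×24 boundary matrix has rank 7 and Smith normal form diag(1,1,1,1,1,1,1).

The boundary map ∂_2: C_2 → C_1 sends each 2-simplex [p,q,r] to [q,r] − [p,r] + [p,q]. For instance
  ∂[4,6,7] = [6,7] − [4,7] + [4,6],
  ∂[2,5,7] = [5,7] − [2,7] + [2,5].
The resulting 24×16 matrix has rank 15, and its Smith normal form has invariant factors (1,1,1,1,1,1,1,1,1,1,1,1,1,1,1).

Computing H_k = (kernel of ∂_k) / (image of ∂_{k+1}):

  H_0: rank C_0 − rank ∂_1 = 8 − 7 = 1, and the invariant factors of ∂_1 are all 1, so H_0 = Z.
  H_1: rank ker ∂_1 − rank ∂_2 = (24 − 7) − 15 = 2, and the invariant factors of ∂_2 are all 1, so H_1 = Z^2.
  H_2: rank ker ∂_2 − rank ∂_3 = (16 − 15) − 0 = 1, and there is no ∂_3, so H_2 = Z.

As a check, the Euler characteristic is 8 − 24 + 16 = 0, which agrees with 1 − 2 + 1 = 0.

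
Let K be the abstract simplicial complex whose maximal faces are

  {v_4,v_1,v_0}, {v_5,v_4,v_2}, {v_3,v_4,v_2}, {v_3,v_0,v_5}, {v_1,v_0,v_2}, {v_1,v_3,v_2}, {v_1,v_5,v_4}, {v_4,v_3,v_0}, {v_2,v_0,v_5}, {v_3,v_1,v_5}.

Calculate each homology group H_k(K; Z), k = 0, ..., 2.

H_0 = Z,  H_1 = Z/2Z,  H_2 = 0.

Order the vertices as v_0 < v_1 < v_2 < v_3 < v_4 < v_5. Listing each simplex with vertices in this order, K has dimension 2 with simplices:

  0-simplices (6): [v_0], [v_1], [v_2], [v_3], [v_4], [v_5]
  1-simplices (15): (15 of them)
  2-simplices (10): [v_0,v_1,v_2], [v_0,v_1,v_4], [v_0,v_2,v_5], [v_0,v_3,v_4], [v_0,v_3,v_5], [v_1,v_2,v_3], [v_1,v_3,v_5], [v_1,v_4,v_5], [v_2,v_3,v_4], [v_2,v_4,v_5]

giving chain groups C_0 ≅ Z^6, C_1 ≅ Z^15, C_2 ≅ Z^10.

The boundary map ∂_1: C_1 → C_0 sends each edge [p,q] (with p < q) to q − p. For instance
  ∂[v_2,v_5] = [v_5] − [v_2].
The resulting 6×15 matrix has rank 5, and its Smith normal form has invariant factors (1,1,1,1,1).

The boundary map ∂_2: C_2 → C_1 sends each 2-simplex [p,q,r] to [q,r] − [p,r] + [p,q]. For instance
  ∂[v_0,v_1,v_4] = [v_1,v_4] − [v_0,v_4] + [v_0,v_1],
  ∂[v_2,v_3,v_4] = [v_3,v_4] − [v_2,v_4] + [v_2,v_3].
This gives a 15×10 integer matrix of rank 10; reducing to Smith normal form yields diagonal entries (1,1,1,1,1,1,1,1,1,2).

From H_k ≅ ker(∂_k) / im(∂_{k+1}) we obtain:

  H_0: rank C_0 − rank ∂_1 = 6 − 5 = 1, and the invariant factors of ∂_1 are all 1, so H_0 ≅ Z.
  H_1: rank ker ∂_1 − rank ∂_2 = (15 − 5) − 10 = 0, and ∂_2 has invariant factor 2 > 1, so H_1 ≅ Z/2Z.
  H_2: rank ker ∂_2 − rank ∂_3 = (10 − 10) − 0 = 0, and there is no ∂_3, so H_2 ≅ 0.

(K is a triangulation of the real projective plane RP^2.)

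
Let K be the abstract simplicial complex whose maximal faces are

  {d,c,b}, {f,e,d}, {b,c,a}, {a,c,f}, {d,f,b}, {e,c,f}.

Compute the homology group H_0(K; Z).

We work with the vertex ordering a < b < c < d < e < f. The simplices of K, each written with vertices in increasing order, are:

  0-simplices (6): a, b, c, d, e, f
  1-simplices (12): ab, ac, af, bc, bd, bf, cd, ce, cf, de, df, ef
  2-simplices (6): abc, acf, bcd, bdf, cef, def

giving chain groups C_0 ≅ Z^6, C_1 ≅ Z^12, C_2 ≅ Z^6.

Boundary ∂_1: C_1 → C_0 maps an edge to its endpoints' difference, ∂[p,q] = q − p.
The resulting 6×12 matrix has rank 5, and its Smith normal form has invariant factors (1,1,1,1,1).

Boundary ∂_2: C_2 → C_1 sends each 2-simplex [p,q,r] to [q,r] − [p,r] + [p,q]. For instance
  ∂bcd = cd − bd + bc,
  ∂def = ef − df + de.
The resulting 12×6 matrix has rank 6, and its Smith normal form has invariant factors (1,1,1,1,1,1).

Computing H_k = (kernel of ∂_k) / (image of ∂_{k+1}):

  H_0: rank C_0 − rank ∂_1 = 6 − 5 = 1, and the invariant factors of ∂_1 are all 1, so H_0 = Z.

(K is a triangulation of the cylinder S^1 x I.)

H_0 = Z.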